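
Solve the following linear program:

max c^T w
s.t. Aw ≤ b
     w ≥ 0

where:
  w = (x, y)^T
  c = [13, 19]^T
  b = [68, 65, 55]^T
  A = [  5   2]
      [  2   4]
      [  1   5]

Evaluate the objective at each vertex of the feasible region:
  z(0, 0) = 0
  z(13.6, 0) = 176.8
  z(10, 9) = 301  ←
  z(0, 11) = 209
The maximum is at x = 10, y = 9.

x = 10, y = 9, z = 301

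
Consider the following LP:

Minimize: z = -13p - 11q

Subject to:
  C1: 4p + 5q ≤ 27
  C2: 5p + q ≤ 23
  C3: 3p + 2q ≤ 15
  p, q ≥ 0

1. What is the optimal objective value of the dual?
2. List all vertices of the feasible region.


1. -72
2. (0, 0), (4.6, 0), (4.429, 0.8571), (3, 3), (0, 5.4)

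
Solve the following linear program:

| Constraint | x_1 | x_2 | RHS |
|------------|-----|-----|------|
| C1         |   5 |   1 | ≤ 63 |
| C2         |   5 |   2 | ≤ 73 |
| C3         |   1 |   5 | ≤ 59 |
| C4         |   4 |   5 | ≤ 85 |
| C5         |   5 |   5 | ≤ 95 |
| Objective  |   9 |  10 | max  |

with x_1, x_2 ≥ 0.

Evaluate the objective at each vertex of the feasible region:
  z(0, 0) = 0
  z(12.6, 0) = 113.4
  z(11, 8) = 179
  z(10, 9) = 180  ←
  z(8.667, 10.07) = 178.7
  z(0, 11.8) = 118
The maximum is at x_1 = 10, x_2 = 9.

x_1 = 10, x_2 = 9, z = 180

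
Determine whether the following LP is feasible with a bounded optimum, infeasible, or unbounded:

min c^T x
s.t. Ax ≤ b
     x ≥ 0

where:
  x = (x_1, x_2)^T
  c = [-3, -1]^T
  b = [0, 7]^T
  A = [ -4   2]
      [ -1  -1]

Unbounded (objective can decrease without bound)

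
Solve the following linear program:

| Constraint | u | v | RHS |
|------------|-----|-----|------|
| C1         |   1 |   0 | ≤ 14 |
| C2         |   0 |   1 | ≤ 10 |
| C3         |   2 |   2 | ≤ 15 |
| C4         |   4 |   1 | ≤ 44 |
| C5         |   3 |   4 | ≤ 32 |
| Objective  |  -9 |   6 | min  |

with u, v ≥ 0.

Evaluate the objective at each vertex of the feasible region:
  z(0, 0) = 0
  z(7.5, 0) = -67.5  ←
  z(0, 7.5) = 45
The minimum is at u = 7.5, v = 0.

u = 7.5, v = 0, z = -67.5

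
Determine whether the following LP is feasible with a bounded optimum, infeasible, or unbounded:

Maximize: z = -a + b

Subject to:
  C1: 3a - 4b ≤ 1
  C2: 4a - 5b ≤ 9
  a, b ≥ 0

Unbounded (objective can increase without bound)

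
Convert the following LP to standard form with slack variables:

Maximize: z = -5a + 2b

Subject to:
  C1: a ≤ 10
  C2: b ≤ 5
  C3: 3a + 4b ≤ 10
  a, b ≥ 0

max z = -5a + 2b

s.t.
  a + s1 = 10
  b + s2 = 5
  3a + 4b + s3 = 10
  a, b, s1, s2, s3 ≥ 0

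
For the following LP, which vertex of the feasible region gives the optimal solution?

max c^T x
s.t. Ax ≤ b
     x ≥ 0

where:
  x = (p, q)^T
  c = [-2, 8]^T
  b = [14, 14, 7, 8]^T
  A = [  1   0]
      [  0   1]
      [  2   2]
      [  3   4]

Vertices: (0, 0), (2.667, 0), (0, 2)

Evaluate the objective at each vertex of the feasible region:
  z(0, 0) = 0
  z(2.667, 0) = -5.333
  z(0, 2) = 16  ←
The maximum is at p = 0, q = 2.

(0, 2)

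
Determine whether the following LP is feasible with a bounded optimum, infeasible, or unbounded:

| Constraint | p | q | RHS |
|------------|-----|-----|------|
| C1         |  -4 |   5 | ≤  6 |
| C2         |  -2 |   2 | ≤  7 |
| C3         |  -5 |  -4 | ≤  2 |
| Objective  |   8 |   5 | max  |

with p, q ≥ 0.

Unbounded (objective can increase without bound)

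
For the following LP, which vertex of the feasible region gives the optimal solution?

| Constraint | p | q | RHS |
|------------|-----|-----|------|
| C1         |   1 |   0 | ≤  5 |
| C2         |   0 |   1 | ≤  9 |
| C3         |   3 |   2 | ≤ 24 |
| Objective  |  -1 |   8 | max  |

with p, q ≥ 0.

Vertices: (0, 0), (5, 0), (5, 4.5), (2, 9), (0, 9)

Evaluate the objective at each vertex of the feasible region:
  z(0, 0) = 0
  z(5, 0) = -5
  z(5, 4.5) = 31
  z(2, 9) = 70
  z(0, 9) = 72  ←
The maximum is at p = 0, q = 9.

(0, 9)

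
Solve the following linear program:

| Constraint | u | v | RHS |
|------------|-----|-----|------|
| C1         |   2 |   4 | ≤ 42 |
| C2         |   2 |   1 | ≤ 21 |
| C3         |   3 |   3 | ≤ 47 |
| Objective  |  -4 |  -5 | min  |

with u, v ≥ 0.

Evaluate the objective at each vertex of the feasible region:
  z(0, 0) = 0
  z(10.5, 0) = -42
  z(7, 7) = -63  ←
  z(0, 10.5) = -52.5
The minimum is at u = 7, v = 7.

u = 7, v = 7, z = -63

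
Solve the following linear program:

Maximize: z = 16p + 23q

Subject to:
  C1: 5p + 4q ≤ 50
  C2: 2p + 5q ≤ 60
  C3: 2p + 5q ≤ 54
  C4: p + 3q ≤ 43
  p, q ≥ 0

Evaluate the objective at each vertex of the feasible region:
  z(0, 0) = 0
  z(10, 0) = 160
  z(2, 10) = 262  ←
  z(0, 10.8) = 248.4
The maximum is at p = 2, q = 10.

p = 2, q = 10, z = 262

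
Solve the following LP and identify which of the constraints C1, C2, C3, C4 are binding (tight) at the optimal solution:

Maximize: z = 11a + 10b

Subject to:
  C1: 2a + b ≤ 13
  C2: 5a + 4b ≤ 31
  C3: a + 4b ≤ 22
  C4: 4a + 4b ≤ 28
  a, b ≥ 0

At a = 3, b = 4, compute slack b - a·x for each constraint:
  C1: 13 − 10 = 3  (slack)
  C2: 31 − 31 = 0  (binding)
  C3: 22 − 19 = 3  (slack)
  C4: 28 − 28 = 0  (binding)

Optimal: a = 3, b = 4
Binding: C2, C4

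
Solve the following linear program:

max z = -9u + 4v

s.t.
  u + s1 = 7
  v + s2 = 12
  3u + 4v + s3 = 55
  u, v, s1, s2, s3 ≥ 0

Evaluate the objective at each vertex of the feasible region:
  z(0, 0) = 0
  z(7, 0) = -63
  z(7, 8.5) = -29
  z(2.333, 12) = 27
  z(0, 12) = 48  ←
The maximum is at u = 0, v = 12.

u = 0, v = 12, z = 48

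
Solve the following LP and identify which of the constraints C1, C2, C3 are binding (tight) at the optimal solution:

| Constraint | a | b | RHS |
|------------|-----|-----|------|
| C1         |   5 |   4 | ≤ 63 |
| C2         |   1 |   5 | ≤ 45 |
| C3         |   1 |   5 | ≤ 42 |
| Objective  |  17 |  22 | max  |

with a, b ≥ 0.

At a = 7, b = 7, compute slack b - a·x for each constraint:
  C1: 63 − 63 = 0  (binding)
  C2: 45 − 42 = 3  (slack)
  C3: 42 − 42 = 0  (binding)

Optimal: a = 7, b = 7
Binding: C1, C3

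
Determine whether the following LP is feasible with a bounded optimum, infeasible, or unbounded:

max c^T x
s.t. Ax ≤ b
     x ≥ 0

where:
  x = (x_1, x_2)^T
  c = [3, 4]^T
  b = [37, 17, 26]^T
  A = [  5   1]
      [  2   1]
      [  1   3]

Feasible with a bounded optimal solution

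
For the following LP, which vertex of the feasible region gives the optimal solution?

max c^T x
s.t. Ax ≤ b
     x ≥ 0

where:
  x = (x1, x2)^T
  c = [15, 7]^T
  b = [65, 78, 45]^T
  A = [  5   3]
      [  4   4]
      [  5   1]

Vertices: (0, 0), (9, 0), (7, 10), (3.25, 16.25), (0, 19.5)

Evaluate the objective at each vertex of the feasible region:
  z(0, 0) = 0
  z(9, 0) = 135
  z(7, 10) = 175  ←
  z(3.25, 16.25) = 162.5
  z(0, 19.5) = 136.5
The maximum is at x1 = 7, x2 = 10.

(7, 10)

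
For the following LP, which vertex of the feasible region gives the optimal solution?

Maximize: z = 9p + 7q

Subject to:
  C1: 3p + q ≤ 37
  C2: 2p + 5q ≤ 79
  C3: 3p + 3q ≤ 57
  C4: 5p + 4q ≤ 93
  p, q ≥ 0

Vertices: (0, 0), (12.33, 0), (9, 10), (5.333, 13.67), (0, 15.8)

Evaluate the objective at each vertex of the feasible region:
  z(0, 0) = 0
  z(12.33, 0) = 111
  z(9, 10) = 151  ←
  z(5.333, 13.67) = 143.7
  z(0, 15.8) = 110.6
The maximum is at p = 9, q = 10.

(9, 10)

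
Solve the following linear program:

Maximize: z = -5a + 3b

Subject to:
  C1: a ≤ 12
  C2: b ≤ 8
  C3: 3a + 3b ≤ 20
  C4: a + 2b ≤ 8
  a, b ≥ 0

Evaluate the objective at each vertex of the feasible region:
  z(0, 0) = 0
  z(6.667, 0) = -33.33
  z(5.333, 1.333) = -22.67
  z(0, 4) = 12  ←
The maximum is at a = 0, b = 4.

a = 0, b = 4, z = 12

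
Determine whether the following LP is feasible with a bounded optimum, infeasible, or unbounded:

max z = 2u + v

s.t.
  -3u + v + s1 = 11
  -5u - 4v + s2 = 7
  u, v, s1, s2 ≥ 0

Unbounded (objective can increase without bound)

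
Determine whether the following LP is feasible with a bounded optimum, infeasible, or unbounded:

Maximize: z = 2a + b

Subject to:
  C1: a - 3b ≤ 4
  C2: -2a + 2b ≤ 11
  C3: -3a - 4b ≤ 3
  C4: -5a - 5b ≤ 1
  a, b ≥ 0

Unbounded (objective can increase without bound)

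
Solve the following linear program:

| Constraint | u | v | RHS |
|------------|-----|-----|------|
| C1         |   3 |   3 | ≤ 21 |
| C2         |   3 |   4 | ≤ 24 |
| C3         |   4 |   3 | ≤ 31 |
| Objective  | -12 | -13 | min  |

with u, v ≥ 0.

Evaluate the objective at each vertex of the feasible region:
  z(0, 0) = 0
  z(7, 0) = -84
  z(4, 3) = -87  ←
  z(0, 6) = -78
The minimum is at u = 4, v = 3.

u = 4, v = 3, z = -87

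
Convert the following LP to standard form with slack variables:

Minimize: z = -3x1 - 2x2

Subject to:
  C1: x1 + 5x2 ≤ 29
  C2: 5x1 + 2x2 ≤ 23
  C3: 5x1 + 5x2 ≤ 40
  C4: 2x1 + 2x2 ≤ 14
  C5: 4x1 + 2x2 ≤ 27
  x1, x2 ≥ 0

min z = -3x1 - 2x2

s.t.
  x1 + 5x2 + s1 = 29
  5x1 + 2x2 + s2 = 23
  5x1 + 5x2 + s3 = 40
  2x1 + 2x2 + s4 = 14
  4x1 + 2x2 + s5 = 27
  x1, x2, s1, s2, s3, s4, s5 ≥ 0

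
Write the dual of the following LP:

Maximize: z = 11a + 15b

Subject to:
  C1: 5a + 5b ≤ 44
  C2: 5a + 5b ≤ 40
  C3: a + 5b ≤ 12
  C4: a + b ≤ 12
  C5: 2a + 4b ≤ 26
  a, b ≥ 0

Primal max cᵀx s.t. Ax ≤ b, x ≥ 0  →  Dual min bᵀy s.t. Aᵀy ≥ c, y ≥ 0.

Minimize: z = 44y1 + 40y2 + 12y3 + 12y4 + 26y5

Subject to:
  5y1 + 5y2 + y3 + y4 + 2y5 ≥ 11
  5y1 + 5y2 + 5y3 + y4 + 4y5 ≥ 15
  y1, y2, y3, y4, y5 ≥ 0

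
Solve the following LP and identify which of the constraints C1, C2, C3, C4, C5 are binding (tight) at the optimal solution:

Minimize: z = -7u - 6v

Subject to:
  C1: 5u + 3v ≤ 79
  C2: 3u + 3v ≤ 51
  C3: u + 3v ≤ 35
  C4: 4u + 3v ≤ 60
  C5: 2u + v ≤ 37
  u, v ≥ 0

At u = 9, v = 8, compute slack b - a·x for each constraint:
  C1: 79 − 69 = 10  (slack)
  C2: 51 − 51 = 0  (binding)
  C3: 35 − 33 = 2  (slack)
  C4: 60 − 60 = 0  (binding)
  C5: 37 − 26 = 11  (slack)

Optimal: u = 9, v = 8
Binding: C2, C4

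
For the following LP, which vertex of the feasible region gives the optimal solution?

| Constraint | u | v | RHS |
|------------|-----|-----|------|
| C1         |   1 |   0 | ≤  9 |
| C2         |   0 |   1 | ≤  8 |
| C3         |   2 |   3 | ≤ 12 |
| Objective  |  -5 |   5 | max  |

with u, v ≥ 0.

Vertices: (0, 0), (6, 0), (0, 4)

Evaluate the objective at each vertex of the feasible region:
  z(0, 0) = 0
  z(6, 0) = -30
  z(0, 4) = 20  ←
The maximum is at u = 0, v = 4.

(0, 4)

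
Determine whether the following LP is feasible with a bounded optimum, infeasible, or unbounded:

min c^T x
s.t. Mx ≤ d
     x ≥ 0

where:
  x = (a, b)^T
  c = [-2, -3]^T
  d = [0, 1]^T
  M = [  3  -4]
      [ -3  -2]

Unbounded (objective can decrease without bound)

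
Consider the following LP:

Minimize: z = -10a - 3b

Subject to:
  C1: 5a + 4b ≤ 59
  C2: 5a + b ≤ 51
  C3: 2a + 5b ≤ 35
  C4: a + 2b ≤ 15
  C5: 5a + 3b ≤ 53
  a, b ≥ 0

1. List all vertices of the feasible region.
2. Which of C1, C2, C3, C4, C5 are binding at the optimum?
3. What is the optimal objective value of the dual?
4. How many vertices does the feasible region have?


1. (0, 0), (10.2, 0), (10, 1), (8.714, 3.143), (5, 5), (0, 7)
2. C2, C5
3. -103
4. 6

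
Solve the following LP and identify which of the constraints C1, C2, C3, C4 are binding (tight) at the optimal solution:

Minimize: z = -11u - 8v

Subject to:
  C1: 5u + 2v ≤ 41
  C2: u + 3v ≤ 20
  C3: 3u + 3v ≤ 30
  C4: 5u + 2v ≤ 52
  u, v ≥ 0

At u = 7, v = 3, compute slack b - a·x for each constraint:
  C1: 41 − 41 = 0  (binding)
  C2: 20 − 16 = 4  (slack)
  C3: 30 − 30 = 0  (binding)
  C4: 52 − 41 = 11  (slack)

Optimal: u = 7, v = 3
Binding: C1, C3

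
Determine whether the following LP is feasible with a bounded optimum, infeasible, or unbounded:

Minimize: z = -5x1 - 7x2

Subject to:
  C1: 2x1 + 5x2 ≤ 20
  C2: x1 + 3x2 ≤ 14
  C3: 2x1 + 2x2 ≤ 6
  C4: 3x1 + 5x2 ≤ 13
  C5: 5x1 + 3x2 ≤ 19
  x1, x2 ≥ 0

Feasible with a bounded optimal solution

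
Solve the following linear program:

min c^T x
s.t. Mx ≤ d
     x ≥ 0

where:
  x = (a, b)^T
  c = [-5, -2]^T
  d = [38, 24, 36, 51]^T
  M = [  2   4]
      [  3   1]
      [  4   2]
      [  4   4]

Evaluate the objective at each vertex of the feasible region:
  z(0, 0) = 0
  z(8, 0) = -40
  z(6, 6) = -42  ←
  z(5.667, 6.667) = -41.67
  z(0, 9.5) = -19
The minimum is at a = 6, b = 6.

a = 6, b = 6, z = -42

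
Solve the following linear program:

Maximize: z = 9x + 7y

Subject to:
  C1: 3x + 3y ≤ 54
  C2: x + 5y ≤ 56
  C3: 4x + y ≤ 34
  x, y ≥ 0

Evaluate the objective at each vertex of the feasible region:
  z(0, 0) = 0
  z(8.5, 0) = 76.5
  z(6, 10) = 124  ←
  z(0, 11.2) = 78.4
The maximum is at x = 6, y = 10.

x = 6, y = 10, z = 124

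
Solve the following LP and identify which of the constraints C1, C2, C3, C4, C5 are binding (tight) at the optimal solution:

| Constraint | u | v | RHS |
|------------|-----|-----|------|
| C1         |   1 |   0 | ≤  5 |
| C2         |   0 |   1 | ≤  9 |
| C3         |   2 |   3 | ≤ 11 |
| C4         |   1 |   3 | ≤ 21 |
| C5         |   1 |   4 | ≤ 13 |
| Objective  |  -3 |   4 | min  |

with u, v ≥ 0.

At u = 5, v = 0, compute slack b - a·x for each constraint:
  C1: 5 − 5 = 0  (binding)
  C2: 9 − 0 = 9  (slack)
  C3: 11 − 10 = 1  (slack)
  C4: 21 − 5 = 16  (slack)
  C5: 13 − 5 = 8  (slack)

Optimal: u = 5, v = 0
Binding: C1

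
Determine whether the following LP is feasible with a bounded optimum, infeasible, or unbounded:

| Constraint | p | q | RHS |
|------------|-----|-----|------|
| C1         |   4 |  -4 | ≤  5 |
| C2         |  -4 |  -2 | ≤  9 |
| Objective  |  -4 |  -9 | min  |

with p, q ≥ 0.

Unbounded (objective can decrease without bound)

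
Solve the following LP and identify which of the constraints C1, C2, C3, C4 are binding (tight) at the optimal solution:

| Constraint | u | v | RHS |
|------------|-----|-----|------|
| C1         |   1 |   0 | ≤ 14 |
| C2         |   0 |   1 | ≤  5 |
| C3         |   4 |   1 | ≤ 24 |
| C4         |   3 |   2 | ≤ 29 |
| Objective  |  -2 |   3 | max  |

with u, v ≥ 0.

At u = 0, v = 5, compute slack b - a·x for each constraint:
  C1: 14 − 0 = 14  (slack)
  C2: 5 − 5 = 0  (binding)
  C3: 24 − 5 = 19  (slack)
  C4: 29 − 10 = 19  (slack)

Optimal: u = 0, v = 5
Binding: C2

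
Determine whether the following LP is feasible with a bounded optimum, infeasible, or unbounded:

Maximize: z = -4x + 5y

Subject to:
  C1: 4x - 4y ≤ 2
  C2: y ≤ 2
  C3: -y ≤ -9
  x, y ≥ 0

Infeasible (no feasible solution exists)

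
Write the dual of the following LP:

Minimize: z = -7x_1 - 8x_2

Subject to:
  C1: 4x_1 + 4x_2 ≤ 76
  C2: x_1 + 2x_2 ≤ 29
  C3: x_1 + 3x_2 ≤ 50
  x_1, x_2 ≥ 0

Primal min cᵀx s.t. Ax ≤ b, x ≥ 0  →  Dual max −bᵀy s.t. Aᵀy ≥ −c, y ≥ 0.

Maximize: z = -76y1 - 29y2 - 50y3

Subject to:
  4y1 + y2 + y3 ≥ 7
  4y1 + 2y2 + 3y3 ≥ 8
  y1, y2, y3 ≥ 0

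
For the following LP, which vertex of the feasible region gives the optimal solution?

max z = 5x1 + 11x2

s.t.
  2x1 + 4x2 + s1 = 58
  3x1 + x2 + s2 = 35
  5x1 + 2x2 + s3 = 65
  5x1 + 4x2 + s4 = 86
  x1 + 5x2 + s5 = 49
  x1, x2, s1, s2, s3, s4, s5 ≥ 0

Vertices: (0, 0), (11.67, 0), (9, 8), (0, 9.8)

Evaluate the objective at each vertex of the feasible region:
  z(0, 0) = 0
  z(11.67, 0) = 58.33
  z(9, 8) = 133  ←
  z(0, 9.8) = 107.8
The maximum is at x1 = 9, x2 = 8.

(9, 8)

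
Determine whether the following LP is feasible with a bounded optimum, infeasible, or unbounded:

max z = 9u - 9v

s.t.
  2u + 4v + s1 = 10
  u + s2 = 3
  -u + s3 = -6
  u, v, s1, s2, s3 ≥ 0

Infeasible (no feasible solution exists)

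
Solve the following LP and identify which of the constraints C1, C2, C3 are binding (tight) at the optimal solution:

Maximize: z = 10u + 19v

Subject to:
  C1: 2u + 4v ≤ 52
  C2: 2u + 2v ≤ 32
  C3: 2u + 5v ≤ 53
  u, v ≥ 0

At u = 9, v = 7, compute slack b - a·x for each constraint:
  C1: 52 − 46 = 6  (slack)
  C2: 32 − 32 = 0  (binding)
  C3: 53 − 53 = 0  (binding)

Optimal: u = 9, v = 7
Binding: C2, C3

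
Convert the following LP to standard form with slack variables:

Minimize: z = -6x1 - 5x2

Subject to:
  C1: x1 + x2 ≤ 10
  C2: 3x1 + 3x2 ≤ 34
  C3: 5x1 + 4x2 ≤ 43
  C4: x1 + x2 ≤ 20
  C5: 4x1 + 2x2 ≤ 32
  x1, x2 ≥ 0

min z = -6x1 - 5x2

s.t.
  x1 + x2 + s1 = 10
  3x1 + 3x2 + s2 = 34
  5x1 + 4x2 + s3 = 43
  x1 + x2 + s4 = 20
  4x1 + 2x2 + s5 = 32
  x1, x2, s1, s2, s3, s4, s5 ≥ 0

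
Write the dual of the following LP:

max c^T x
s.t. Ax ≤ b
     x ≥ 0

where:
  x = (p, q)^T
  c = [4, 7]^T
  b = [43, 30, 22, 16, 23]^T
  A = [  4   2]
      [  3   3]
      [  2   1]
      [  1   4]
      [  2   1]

Primal max cᵀx s.t. Ax ≤ b, x ≥ 0  →  Dual min bᵀy s.t. Aᵀy ≥ c, y ≥ 0.

Minimize: z = 43y1 + 30y2 + 22y3 + 16y4 + 23y5

Subject to:
  4y1 + 3y2 + 2y3 + y4 + 2y5 ≥ 4
  2y1 + 3y2 + y3 + 4y4 + y5 ≥ 7
  y1, y2, y3, y4, y5 ≥ 0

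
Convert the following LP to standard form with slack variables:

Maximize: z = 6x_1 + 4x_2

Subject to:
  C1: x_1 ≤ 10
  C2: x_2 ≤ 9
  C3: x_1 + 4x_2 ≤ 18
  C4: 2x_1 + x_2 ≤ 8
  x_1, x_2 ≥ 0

max z = 6x_1 + 4x_2

s.t.
  x_1 + s1 = 10
  x_2 + s2 = 9
  x_1 + 4x_2 + s3 = 18
  2x_1 + x_2 + s4 = 8
  x_1, x_2, s1, s2, s3, s4 ≥ 0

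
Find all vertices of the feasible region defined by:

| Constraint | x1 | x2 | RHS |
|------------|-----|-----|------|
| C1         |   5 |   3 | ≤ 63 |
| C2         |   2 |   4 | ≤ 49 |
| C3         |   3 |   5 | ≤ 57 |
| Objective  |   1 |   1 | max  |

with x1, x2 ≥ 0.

(0, 0), (12.6, 0), (9, 6), (0, 11.4)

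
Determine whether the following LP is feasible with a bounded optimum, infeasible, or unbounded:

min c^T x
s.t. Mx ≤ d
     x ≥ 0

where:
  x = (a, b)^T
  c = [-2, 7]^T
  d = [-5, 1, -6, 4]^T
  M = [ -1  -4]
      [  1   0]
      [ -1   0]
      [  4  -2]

Infeasible (no feasible solution exists)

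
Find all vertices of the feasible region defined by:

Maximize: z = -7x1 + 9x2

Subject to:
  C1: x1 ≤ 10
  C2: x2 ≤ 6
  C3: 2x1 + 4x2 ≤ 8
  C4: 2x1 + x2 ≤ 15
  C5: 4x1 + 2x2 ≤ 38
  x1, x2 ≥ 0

(0, 0), (4, 0), (0, 2)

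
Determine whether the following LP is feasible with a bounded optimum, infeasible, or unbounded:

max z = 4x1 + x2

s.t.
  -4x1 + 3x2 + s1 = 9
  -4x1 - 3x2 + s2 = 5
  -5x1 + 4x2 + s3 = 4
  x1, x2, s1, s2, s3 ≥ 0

Unbounded (objective can increase without bound)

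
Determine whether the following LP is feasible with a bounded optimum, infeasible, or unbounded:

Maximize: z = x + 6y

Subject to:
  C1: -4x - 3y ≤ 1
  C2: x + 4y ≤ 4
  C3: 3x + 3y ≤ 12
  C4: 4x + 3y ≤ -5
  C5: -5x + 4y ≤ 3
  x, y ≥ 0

Infeasible (no feasible solution exists)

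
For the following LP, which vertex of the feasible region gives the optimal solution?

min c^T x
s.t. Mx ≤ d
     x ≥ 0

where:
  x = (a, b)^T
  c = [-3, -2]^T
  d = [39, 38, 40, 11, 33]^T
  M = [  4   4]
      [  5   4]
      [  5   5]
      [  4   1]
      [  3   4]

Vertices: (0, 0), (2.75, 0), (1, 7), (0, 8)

Evaluate the objective at each vertex of the feasible region:
  z(0, 0) = 0
  z(2.75, 0) = -8.25
  z(1, 7) = -17  ←
  z(0, 8) = -16
The minimum is at a = 1, b = 7.

(1, 7)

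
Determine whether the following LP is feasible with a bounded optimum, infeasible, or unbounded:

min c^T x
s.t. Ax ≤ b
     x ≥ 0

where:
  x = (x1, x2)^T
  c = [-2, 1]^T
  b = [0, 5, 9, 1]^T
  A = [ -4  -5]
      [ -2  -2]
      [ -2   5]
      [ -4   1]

Unbounded (objective can decrease without bound)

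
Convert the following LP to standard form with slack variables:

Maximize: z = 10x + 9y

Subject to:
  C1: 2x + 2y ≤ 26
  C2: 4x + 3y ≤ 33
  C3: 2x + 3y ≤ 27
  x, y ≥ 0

max z = 10x + 9y

s.t.
  2x + 2y + s1 = 26
  4x + 3y + s2 = 33
  2x + 3y + s3 = 27
  x, y, s1, s2, s3 ≥ 0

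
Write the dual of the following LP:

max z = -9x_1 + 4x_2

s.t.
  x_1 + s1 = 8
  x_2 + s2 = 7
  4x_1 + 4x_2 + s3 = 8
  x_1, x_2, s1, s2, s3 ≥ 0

Primal max cᵀx s.t. Ax ≤ b, x ≥ 0  →  Dual min bᵀy s.t. Aᵀy ≥ c, y ≥ 0.

Minimize: z = 8y1 + 7y2 + 8y3

Subject to:
  y1 + 4y3 ≥ -9
  y2 + 4y3 ≥ 4
  y1, y2, y3 ≥ 0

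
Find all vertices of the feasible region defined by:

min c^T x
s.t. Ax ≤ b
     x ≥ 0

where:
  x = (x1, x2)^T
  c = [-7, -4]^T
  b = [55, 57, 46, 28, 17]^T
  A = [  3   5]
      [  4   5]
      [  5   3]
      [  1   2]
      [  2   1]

(0, 0), (8.5, 0), (5, 7), (4.538, 7.769), (2, 9.8), (0, 11)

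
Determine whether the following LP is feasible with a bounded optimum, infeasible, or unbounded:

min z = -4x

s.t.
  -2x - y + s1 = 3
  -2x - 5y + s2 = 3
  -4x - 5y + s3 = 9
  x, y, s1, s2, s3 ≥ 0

Unbounded (objective can decrease without bound)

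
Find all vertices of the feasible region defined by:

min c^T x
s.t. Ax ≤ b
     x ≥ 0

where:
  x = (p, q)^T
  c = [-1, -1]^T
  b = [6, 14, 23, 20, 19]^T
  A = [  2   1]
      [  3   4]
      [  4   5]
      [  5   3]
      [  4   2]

(0, 0), (3, 0), (2, 2), (0, 3.5)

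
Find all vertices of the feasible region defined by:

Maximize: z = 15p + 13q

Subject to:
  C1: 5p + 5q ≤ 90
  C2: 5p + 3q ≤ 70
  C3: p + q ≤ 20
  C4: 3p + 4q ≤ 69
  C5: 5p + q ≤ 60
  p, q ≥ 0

(0, 0), (12, 0), (11, 5), (8, 10), (3, 15), (0, 17.25)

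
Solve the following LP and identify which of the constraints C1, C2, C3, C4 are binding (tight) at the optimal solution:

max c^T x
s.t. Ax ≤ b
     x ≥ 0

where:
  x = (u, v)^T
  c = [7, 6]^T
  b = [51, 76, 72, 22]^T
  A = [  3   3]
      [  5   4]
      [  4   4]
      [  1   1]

At u = 8, v = 9, compute slack b - a·x for each constraint:
  C1: 51 − 51 = 0  (binding)
  C2: 76 − 76 = 0  (binding)
  C3: 72 − 68 = 4  (slack)
  C4: 22 − 17 = 5  (slack)

Optimal: u = 8, v = 9
Binding: C1, C2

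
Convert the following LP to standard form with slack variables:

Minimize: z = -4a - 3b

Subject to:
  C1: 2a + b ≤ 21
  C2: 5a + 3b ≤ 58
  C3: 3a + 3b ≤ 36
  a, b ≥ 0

min z = -4a - 3b

s.t.
  2a + b + s1 = 21
  5a + 3b + s2 = 58
  3a + 3b + s3 = 36
  a, b, s1, s2, s3 ≥ 0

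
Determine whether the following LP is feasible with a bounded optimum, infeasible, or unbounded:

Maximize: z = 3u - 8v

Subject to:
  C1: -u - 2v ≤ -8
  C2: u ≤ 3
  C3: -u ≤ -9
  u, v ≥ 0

Infeasible (no feasible solution exists)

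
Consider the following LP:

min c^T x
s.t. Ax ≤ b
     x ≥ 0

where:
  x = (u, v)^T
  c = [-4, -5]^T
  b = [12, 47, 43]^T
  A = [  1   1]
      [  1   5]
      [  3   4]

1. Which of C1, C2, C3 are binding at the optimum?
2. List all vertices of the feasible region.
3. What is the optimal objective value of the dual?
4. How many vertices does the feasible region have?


1. C1, C3
2. (0, 0), (12, 0), (5, 7), (2.455, 8.909), (0, 9.4)
3. -55
4. 5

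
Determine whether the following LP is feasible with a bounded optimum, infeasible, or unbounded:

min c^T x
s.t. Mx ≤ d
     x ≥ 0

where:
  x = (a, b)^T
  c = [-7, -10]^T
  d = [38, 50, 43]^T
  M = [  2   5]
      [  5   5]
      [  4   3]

Feasible with a bounded optimal solution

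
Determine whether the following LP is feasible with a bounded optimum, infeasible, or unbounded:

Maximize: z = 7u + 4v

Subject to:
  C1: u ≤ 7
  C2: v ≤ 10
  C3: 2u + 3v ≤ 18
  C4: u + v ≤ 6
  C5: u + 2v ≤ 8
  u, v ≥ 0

Feasible with a bounded optimal solution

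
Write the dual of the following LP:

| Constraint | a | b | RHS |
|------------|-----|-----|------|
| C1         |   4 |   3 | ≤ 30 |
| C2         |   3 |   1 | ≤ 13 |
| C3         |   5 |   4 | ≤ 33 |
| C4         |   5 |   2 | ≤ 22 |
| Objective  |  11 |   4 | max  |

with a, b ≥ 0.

Primal max cᵀx s.t. Ax ≤ b, x ≥ 0  →  Dual min bᵀy s.t. Aᵀy ≥ c, y ≥ 0.

Minimize: z = 30y1 + 13y2 + 33y3 + 22y4

Subject to:
  4y1 + 3y2 + 5y3 + 5y4 ≥ 11
  3y1 + y2 + 4y3 + 2y4 ≥ 4
  y1, y2, y3, y4 ≥ 0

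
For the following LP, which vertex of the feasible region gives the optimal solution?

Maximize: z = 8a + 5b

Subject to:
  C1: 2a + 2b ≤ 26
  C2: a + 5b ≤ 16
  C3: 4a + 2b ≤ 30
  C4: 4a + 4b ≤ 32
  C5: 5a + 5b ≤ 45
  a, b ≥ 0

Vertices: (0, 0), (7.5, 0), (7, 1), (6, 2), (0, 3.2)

Evaluate the objective at each vertex of the feasible region:
  z(0, 0) = 0
  z(7.5, 0) = 60
  z(7, 1) = 61  ←
  z(6, 2) = 58
  z(0, 3.2) = 16
The maximum is at a = 7, b = 1.

(7, 1)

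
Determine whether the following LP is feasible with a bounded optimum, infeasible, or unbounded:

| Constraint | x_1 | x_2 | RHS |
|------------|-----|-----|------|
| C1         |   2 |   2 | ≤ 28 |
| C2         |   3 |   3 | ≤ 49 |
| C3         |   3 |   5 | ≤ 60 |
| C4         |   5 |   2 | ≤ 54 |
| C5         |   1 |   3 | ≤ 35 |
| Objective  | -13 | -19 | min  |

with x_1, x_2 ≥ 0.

Feasible with a bounded optimal solution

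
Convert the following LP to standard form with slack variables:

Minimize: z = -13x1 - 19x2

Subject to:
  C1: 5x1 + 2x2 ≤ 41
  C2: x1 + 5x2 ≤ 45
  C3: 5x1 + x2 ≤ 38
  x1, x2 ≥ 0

min z = -13x1 - 19x2

s.t.
  5x1 + 2x2 + s1 = 41
  x1 + 5x2 + s2 = 45
  5x1 + x2 + s3 = 38
  x1, x2, s1, s2, s3 ≥ 0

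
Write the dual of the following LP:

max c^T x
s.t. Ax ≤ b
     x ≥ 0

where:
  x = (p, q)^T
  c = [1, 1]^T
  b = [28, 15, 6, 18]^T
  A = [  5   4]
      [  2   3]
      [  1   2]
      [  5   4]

Primal max cᵀx s.t. Ax ≤ b, x ≥ 0  →  Dual min bᵀy s.t. Aᵀy ≥ c, y ≥ 0.

Minimize: z = 28y1 + 15y2 + 6y3 + 18y4

Subject to:
  5y1 + 2y2 + y3 + 5y4 ≥ 1
  4y1 + 3y2 + 2y3 + 4y4 ≥ 1
  y1, y2, y3, y4 ≥ 0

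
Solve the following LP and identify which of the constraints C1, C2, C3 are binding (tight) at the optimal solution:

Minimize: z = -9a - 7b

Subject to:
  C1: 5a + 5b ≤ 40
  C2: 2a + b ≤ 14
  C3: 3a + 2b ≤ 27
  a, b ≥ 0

At a = 6, b = 2, compute slack b - a·x for each constraint:
  C1: 40 − 40 = 0  (binding)
  C2: 14 − 14 = 0  (binding)
  C3: 27 − 22 = 5  (slack)

Optimal: a = 6, b = 2
Binding: C1, C2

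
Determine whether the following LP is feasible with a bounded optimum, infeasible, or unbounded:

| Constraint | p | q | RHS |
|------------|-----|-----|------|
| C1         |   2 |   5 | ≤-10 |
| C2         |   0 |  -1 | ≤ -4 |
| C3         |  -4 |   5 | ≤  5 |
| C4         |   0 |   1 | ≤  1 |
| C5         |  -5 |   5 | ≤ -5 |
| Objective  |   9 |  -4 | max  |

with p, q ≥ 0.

Infeasible (no feasible solution exists)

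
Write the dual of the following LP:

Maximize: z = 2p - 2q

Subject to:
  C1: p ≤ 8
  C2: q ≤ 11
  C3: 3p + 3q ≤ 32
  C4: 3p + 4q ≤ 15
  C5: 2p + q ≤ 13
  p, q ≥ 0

Primal max cᵀx s.t. Ax ≤ b, x ≥ 0  →  Dual min bᵀy s.t. Aᵀy ≥ c, y ≥ 0.

Minimize: z = 8y1 + 11y2 + 32y3 + 15y4 + 13y5

Subject to:
  y1 + 3y3 + 3y4 + 2y5 ≥ 2
  y2 + 3y3 + 4y4 + y5 ≥ -2
  y1, y2, y3, y4, y5 ≥ 0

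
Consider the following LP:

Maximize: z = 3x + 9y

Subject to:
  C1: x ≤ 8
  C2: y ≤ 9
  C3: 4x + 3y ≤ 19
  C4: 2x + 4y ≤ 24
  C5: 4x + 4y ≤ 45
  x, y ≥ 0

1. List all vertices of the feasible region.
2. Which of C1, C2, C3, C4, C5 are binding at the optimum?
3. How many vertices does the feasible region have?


1. (0, 0), (4.75, 0), (0.4, 5.8), (0, 6)
2. C4
3. 4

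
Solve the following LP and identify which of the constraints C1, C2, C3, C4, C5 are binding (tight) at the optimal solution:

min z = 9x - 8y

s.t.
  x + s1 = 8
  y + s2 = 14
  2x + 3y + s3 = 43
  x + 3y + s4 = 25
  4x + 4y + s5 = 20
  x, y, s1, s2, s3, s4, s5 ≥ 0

At x = 0, y = 5, compute slack b - a·x for each constraint:
  C1: 8 − 0 = 8  (slack)
  C2: 14 − 5 = 9  (slack)
  C3: 43 − 15 = 28  (slack)
  C4: 25 − 15 = 10  (slack)
  C5: 20 − 20 = 0  (binding)

Optimal: x = 0, y = 5
Binding: C5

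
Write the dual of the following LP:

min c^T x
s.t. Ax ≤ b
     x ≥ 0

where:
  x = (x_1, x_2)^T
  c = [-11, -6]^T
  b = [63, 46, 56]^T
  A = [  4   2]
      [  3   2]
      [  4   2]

Primal min cᵀx s.t. Ax ≤ b, x ≥ 0  →  Dual max −bᵀy s.t. Aᵀy ≥ −c, y ≥ 0.

Maximize: z = -63y1 - 46y2 - 56y3

Subject to:
  4y1 + 3y2 + 4y3 ≥ 11
  2y1 + 2y2 + 2y3 ≥ 6
  y1, y2, y3 ≥ 0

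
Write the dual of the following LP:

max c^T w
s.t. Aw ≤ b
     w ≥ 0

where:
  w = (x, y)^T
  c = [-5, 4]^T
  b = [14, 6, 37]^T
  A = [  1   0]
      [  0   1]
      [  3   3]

Primal max cᵀx s.t. Ax ≤ b, x ≥ 0  →  Dual min bᵀy s.t. Aᵀy ≥ c, y ≥ 0.

Minimize: z = 14y1 + 6y2 + 37y3

Subject to:
  y1 + 3y3 ≥ -5
  y2 + 3y3 ≥ 4
  y1, y2, y3 ≥ 0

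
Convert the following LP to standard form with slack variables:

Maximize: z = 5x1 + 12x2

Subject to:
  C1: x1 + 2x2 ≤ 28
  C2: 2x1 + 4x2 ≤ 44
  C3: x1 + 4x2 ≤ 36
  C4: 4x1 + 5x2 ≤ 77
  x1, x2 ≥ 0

max z = 5x1 + 12x2

s.t.
  x1 + 2x2 + s1 = 28
  2x1 + 4x2 + s2 = 44
  x1 + 4x2 + s3 = 36
  4x1 + 5x2 + s4 = 77
  x1, x2, s1, s2, s3, s4 ≥ 0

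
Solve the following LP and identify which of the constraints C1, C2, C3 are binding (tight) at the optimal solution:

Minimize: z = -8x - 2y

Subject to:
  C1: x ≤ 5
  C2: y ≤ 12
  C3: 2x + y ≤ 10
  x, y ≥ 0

At x = 5, y = 0, compute slack b - a·x for each constraint:
  C1: 5 − 5 = 0  (binding)
  C2: 12 − 0 = 12  (slack)
  C3: 10 − 10 = 0  (binding)

Optimal: x = 5, y = 0
Binding: C1, C3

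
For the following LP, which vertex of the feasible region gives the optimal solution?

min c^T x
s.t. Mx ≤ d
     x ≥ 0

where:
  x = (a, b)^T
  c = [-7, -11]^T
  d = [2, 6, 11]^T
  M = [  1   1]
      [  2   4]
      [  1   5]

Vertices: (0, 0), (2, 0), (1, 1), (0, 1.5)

Evaluate the objective at each vertex of the feasible region:
  z(0, 0) = 0
  z(2, 0) = -14
  z(1, 1) = -18  ←
  z(0, 1.5) = -16.5
The minimum is at a = 1, b = 1.

(1, 1)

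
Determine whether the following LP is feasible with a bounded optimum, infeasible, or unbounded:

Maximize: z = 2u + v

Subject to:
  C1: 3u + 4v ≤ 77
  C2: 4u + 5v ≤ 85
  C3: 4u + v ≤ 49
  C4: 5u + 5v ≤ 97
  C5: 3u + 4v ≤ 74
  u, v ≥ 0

Feasible with a bounded optimal solution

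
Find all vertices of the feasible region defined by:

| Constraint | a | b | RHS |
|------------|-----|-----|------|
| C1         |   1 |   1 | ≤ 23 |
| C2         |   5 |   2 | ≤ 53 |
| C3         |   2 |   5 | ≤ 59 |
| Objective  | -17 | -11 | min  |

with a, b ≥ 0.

(0, 0), (10.6, 0), (7, 9), (0, 11.8)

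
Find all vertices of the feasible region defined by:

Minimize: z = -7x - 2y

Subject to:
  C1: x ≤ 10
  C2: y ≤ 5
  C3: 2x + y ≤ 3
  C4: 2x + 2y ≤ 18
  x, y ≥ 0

(0, 0), (1.5, 0), (0, 3)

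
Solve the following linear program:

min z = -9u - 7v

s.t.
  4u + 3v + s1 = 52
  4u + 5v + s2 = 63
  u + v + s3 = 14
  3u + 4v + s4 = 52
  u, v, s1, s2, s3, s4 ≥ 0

Evaluate the objective at each vertex of the feasible region:
  z(0, 0) = 0
  z(13, 0) = -117
  z(10, 4) = -118  ←
  z(7, 7) = -112
  z(0, 12.6) = -88.2
The minimum is at u = 10, v = 4.

u = 10, v = 4, z = -118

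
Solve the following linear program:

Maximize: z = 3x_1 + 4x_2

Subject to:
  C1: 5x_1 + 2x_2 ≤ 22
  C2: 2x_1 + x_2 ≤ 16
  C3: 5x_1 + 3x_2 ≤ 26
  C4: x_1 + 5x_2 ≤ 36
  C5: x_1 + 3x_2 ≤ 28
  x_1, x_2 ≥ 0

Evaluate the objective at each vertex of the feasible region:
  z(0, 0) = 0
  z(4.4, 0) = 13.2
  z(2.8, 4) = 24.4
  z(1, 7) = 31  ←
  z(0, 7.2) = 28.8
The maximum is at x_1 = 1, x_2 = 7.

x_1 = 1, x_2 = 7, z = 31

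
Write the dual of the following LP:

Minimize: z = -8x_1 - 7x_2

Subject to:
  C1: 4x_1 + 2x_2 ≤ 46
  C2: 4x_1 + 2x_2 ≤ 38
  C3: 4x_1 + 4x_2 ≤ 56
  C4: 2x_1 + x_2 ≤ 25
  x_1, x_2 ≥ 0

Primal min cᵀx s.t. Ax ≤ b, x ≥ 0  →  Dual max −bᵀy s.t. Aᵀy ≥ −c, y ≥ 0.

Maximize: z = -46y1 - 38y2 - 56y3 - 25y4

Subject to:
  4y1 + 4y2 + 4y3 + 2y4 ≥ 8
  2y1 + 2y2 + 4y3 + y4 ≥ 7
  y1, y2, y3, y4 ≥ 0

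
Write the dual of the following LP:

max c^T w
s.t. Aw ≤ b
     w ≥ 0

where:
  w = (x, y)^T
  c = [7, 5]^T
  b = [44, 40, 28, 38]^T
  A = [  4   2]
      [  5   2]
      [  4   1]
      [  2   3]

Primal max cᵀx s.t. Ax ≤ b, x ≥ 0  →  Dual min bᵀy s.t. Aᵀy ≥ c, y ≥ 0.

Minimize: z = 44y1 + 40y2 + 28y3 + 38y4

Subject to:
  4y1 + 5y2 + 4y3 + 2y4 ≥ 7
  2y1 + 2y2 + y3 + 3y4 ≥ 5
  y1, y2, y3, y4 ≥ 0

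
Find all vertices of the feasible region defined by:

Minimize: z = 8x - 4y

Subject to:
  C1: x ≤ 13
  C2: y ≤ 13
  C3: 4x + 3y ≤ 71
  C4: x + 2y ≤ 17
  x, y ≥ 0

(0, 0), (13, 0), (13, 2), (0, 8.5)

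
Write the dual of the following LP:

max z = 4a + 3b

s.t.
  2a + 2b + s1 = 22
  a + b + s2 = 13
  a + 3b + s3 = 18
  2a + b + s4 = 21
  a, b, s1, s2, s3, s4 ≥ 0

Primal max cᵀx s.t. Ax ≤ b, x ≥ 0  →  Dual min bᵀy s.t. Aᵀy ≥ c, y ≥ 0.

Minimize: z = 22y1 + 13y2 + 18y3 + 21y4

Subject to:
  2y1 + y2 + y3 + 2y4 ≥ 4
  2y1 + y2 + 3y3 + y4 ≥ 3
  y1, y2, y3, y4 ≥ 0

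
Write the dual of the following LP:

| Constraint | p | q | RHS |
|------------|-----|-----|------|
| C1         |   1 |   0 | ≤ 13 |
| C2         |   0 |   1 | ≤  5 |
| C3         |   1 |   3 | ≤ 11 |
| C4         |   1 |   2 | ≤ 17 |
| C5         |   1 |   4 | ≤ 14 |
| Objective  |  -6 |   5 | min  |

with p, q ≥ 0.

Primal min cᵀx s.t. Ax ≤ b, x ≥ 0  →  Dual max −bᵀy s.t. Aᵀy ≥ −c, y ≥ 0.

Maximize: z = -13y1 - 5y2 - 11y3 - 17y4 - 14y5

Subject to:
  y1 + y3 + y4 + y5 ≥ 6
  y2 + 3y3 + 2y4 + 4y5 ≥ -5
  y1, y2, y3, y4, y5 ≥ 0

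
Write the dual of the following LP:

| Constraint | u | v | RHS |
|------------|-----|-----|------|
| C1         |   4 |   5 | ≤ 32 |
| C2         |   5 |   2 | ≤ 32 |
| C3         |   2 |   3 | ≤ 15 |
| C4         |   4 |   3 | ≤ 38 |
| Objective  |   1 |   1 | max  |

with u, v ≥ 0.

Primal max cᵀx s.t. Ax ≤ b, x ≥ 0  →  Dual min bᵀy s.t. Aᵀy ≥ c, y ≥ 0.

Minimize: z = 32y1 + 32y2 + 15y3 + 38y4

Subject to:
  4y1 + 5y2 + 2y3 + 4y4 ≥ 1
  5y1 + 2y2 + 3y3 + 3y4 ≥ 1
  y1, y2, y3, y4 ≥ 0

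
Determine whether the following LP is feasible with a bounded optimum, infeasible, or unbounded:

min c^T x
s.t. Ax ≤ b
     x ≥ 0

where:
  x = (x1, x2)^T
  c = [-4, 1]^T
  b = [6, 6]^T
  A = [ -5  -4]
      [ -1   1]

Unbounded (objective can decrease without bound)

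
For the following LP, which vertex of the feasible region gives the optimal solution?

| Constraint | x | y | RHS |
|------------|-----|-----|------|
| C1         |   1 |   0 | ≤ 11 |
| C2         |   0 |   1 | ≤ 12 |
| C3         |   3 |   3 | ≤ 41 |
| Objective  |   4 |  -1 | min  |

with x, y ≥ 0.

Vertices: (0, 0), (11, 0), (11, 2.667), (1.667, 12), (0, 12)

Evaluate the objective at each vertex of the feasible region:
  z(0, 0) = 0
  z(11, 0) = 44
  z(11, 2.667) = 41.33
  z(1.667, 12) = -5.333
  z(0, 12) = -12  ←
The minimum is at x = 0, y = 12.

(0, 12)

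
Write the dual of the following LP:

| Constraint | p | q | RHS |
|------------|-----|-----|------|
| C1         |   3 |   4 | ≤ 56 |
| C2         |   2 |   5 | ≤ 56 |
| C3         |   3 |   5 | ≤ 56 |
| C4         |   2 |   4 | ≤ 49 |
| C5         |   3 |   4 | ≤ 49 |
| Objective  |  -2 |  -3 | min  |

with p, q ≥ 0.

Primal min cᵀx s.t. Ax ≤ b, x ≥ 0  →  Dual max −bᵀy s.t. Aᵀy ≥ −c, y ≥ 0.

Maximize: z = -56y1 - 56y2 - 56y3 - 49y4 - 49y5

Subject to:
  3y1 + 2y2 + 3y3 + 2y4 + 3y5 ≥ 2
  4y1 + 5y2 + 5y3 + 4y4 + 4y5 ≥ 3
  y1, y2, y3, y4, y5 ≥ 0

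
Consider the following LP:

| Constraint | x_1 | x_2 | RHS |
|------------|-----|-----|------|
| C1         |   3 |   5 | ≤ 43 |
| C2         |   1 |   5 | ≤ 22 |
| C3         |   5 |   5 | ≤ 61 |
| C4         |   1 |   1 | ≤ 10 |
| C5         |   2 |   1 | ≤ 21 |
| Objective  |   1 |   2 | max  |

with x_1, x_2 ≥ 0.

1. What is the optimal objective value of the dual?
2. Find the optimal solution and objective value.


1. 13
2. x_1 = 7, x_2 = 3, z = 13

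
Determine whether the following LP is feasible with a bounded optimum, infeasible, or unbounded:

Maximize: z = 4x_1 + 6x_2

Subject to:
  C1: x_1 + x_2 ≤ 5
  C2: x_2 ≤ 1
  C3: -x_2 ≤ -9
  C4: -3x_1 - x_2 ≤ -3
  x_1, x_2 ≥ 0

Infeasible (no feasible solution exists)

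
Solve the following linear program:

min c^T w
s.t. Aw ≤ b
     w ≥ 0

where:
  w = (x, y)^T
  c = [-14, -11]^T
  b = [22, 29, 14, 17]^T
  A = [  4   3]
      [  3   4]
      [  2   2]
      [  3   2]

Evaluate the objective at each vertex of the feasible region:
  z(0, 0) = 0
  z(5.5, 0) = -77
  z(1, 6) = -80  ←
  z(0, 7) = -77
The minimum is at x = 1, y = 6.

x = 1, y = 6, z = -80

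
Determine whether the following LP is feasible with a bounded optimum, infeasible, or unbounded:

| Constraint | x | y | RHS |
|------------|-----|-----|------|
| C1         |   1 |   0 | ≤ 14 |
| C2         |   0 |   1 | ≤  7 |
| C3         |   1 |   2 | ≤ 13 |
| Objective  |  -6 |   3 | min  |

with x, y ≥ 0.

Feasible with a bounded optimal solution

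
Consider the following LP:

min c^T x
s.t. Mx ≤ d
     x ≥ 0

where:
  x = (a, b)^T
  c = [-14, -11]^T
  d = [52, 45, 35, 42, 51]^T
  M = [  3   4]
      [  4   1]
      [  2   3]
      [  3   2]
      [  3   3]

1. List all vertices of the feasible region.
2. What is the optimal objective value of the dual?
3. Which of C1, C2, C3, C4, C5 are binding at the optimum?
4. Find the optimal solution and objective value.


1. (0, 0), (11.25, 0), (10, 5), (0, 11.67)
2. -195
3. C2, C3
4. a = 10, b = 5, z = -195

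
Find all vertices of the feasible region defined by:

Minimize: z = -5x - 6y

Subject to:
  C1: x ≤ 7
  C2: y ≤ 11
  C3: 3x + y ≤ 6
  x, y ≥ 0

(0, 0), (2, 0), (0, 6)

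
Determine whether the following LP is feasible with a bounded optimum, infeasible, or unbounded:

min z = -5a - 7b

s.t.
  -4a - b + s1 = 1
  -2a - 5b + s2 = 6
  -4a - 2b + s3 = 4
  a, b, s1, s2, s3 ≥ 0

Unbounded (objective can decrease without bound)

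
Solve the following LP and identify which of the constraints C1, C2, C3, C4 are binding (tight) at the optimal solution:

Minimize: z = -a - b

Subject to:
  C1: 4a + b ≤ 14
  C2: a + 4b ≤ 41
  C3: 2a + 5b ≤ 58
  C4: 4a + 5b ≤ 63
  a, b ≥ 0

At a = 1, b = 10, compute slack b - a·x for each constraint:
  C1: 14 − 14 = 0  (binding)
  C2: 41 − 41 = 0  (binding)
  C3: 58 − 52 = 6  (slack)
  C4: 63 − 54 = 9  (slack)

Optimal: a = 1, b = 10
Binding: C1, C2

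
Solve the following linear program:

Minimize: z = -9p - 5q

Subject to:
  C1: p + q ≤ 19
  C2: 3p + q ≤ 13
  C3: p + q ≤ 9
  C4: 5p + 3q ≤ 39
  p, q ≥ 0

Evaluate the objective at each vertex of the feasible region:
  z(0, 0) = 0
  z(4.333, 0) = -39
  z(2, 7) = -53  ←
  z(0, 9) = -45
The minimum is at p = 2, q = 7.

p = 2, q = 7, z = -53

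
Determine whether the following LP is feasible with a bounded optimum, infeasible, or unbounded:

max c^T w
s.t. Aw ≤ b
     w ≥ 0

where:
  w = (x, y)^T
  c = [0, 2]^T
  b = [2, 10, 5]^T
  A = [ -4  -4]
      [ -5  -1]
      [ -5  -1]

Unbounded (objective can increase without bound)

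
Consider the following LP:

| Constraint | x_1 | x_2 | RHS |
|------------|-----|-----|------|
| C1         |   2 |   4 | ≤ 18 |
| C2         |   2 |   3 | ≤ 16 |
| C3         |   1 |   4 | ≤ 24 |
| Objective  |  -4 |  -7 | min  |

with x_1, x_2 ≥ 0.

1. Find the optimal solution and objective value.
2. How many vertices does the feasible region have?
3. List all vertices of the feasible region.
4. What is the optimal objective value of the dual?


1. x_1 = 5, x_2 = 2, z = -34
2. 4
3. (0, 0), (8, 0), (5, 2), (0, 4.5)
4. -34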